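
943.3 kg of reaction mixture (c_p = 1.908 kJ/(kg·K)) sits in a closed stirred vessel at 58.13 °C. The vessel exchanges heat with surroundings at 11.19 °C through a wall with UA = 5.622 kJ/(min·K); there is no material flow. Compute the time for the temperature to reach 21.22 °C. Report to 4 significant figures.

494.1 min

Heat balance on the well-mixed liquid: M c_p dT/dt = −UA(T − T_amb).
τ = M c_p/UA = 320.138 min; T_ss = T_amb = 11.1900 °C.
T(t) = T_ss + (T₀ − T_ss)e^(−t/τ); set T = 21.22:
t = −τ ln[(T − T_ss)/(T₀ − T_ss)] = −320.138 · ln(0.213677) = 494.066 min.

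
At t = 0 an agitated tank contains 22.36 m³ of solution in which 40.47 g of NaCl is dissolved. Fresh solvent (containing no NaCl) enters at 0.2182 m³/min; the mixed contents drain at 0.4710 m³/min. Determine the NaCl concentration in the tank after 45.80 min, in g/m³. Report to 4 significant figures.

Let m(t) be the amount of NaCl. Volume: V(t) = V₀ + (Q_in − Q_out) t = 22.36 − 0.252800 t; V(45.80) = 10.7818 m³.
No NaCl enters, so dm/dt = −Q_out · (m/V).
dm/m = −Q_out dt/(V₀ − 0.252800 t); integrating gives ln(m/m₀) = −(Q_out/(Q_in−Q_out)) ln(V/V₀).
m = m₀ (V₀/V)^(Q_out/(Q_in−Q_out)) = 40.47 × (22.36/10.7818)^(-1.86313) = 10.3974 g.
C = m/V = 10.3974/10.7818 = 0.964354 g/m³.

0.9644 g/m³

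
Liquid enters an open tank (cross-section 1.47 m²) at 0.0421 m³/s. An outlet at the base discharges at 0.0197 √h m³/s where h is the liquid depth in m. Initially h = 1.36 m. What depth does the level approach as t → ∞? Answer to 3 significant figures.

4.57 m

Level balance: A dh/dt = 0.0421 − 0.0197 √h. Setting dh/dt = 0:
Q_in = 0.0197 √h_ss ⇒ √h_ss = 0.0421/0.0197 = 2.1371.
h_ss = 2.1371² = 4.5670 m. (Since h₀ = 1.36 m < h_ss, the level will rise toward this value.)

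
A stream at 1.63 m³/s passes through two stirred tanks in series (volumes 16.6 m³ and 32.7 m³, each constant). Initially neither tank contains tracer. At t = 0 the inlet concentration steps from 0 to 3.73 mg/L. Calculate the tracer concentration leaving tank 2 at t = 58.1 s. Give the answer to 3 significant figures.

3.32 mg/L

Each tank obeys Vᵢ dCᵢ/dt = Q(Cᵢ₋₁ − Cᵢ), so τᵢ = Vᵢ/Q.
τ₁ = 16.6/1.63 = 10.184 s; τ₂ = 32.7/1.63 = 20.061 s.
Tank 1: C₁ = C_in(1 − e^(−t/τ₁)). Tank 2 (τ₁ ≠ τ₂): C₂ = C_in[1 − (τ₁ e^(−t/τ₁) − τ₂ e^(−t/τ₂))/(τ₁ − τ₂)].
At t = 58.1: e^(−t/τ₁) = 0.0033293, e^(−t/τ₂) = 0.055237.
C₂ = 3.73·[1 − (10.184·0.0033293 − 20.061·0.055237)/(-9.8773)] = 3.73·0.89124 = 3.3243 mg/L.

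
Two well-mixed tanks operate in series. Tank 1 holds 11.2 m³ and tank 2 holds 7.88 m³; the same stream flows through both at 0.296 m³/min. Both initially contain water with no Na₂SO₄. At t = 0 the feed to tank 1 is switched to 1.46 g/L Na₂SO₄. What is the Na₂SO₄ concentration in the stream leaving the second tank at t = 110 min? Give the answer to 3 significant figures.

1.25 g/L

Species balance on tank i: dCᵢ/dt = (Cᵢ₋₁ − Cᵢ)/τᵢ with τᵢ = Vᵢ/Q.
τ₁ = 11.2/0.296 = 37.838 min; τ₂ = 7.88/0.296 = 26.622 min.
Tank 1: C₁ = C_in(1 − e^(−t/τ₁)). Tank 2 (τ₁ ≠ τ₂): C₂ = C_in[1 − (τ₁ e^(−t/τ₁) − τ₂ e^(−t/τ₂))/(τ₁ − τ₂)].
At t = 110: e^(−t/τ₁) = 0.054632, e^(−t/τ₂) = 0.016051.
C₂ = 1.46·[1 − (37.838·0.054632 − 26.622·0.016051)/(11.216)] = 1.46·0.85380 = 1.2465 g/L.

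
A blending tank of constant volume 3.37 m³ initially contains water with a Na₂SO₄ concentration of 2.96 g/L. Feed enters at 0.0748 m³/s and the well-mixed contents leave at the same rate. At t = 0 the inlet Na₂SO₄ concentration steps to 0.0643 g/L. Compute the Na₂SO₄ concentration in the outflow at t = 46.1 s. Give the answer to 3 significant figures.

Mass balance on the solute (V constant): V dC/dt = Q(C_in − C).
Time constant τ = V/Q = 3.37/0.0748 = 45.053 s.
Solution: C(t) = C_in + (C₀ − C_in) e^(−t/τ).
C(46.1) = 0.0643 + (2.96 − 0.0643)·e^(−46.1/45.053) = 0.0643 + (2.8957)·0.35943 = 1.1051 g/L.

1.11 g/L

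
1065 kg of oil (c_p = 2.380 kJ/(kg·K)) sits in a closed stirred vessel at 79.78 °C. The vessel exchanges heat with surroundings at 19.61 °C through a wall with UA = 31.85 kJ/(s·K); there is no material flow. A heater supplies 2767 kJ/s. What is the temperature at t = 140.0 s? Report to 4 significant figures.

101.9 °C

M c_p dT/dt = −UA(T − T_amb) + Q̇.
dT/dt = (T_ss − T)/τ with T_ss = T_amb + Q̇/UA = 19.61 + 2767/31.85 = 106.486 °C, τ = M c_p/UA = 1065·2.380/31.85 = 79.5824 s.
T approaches T_ss exponentially: T(t) = T_ss + (T₀ − T_ss) e^(−t/τ).
T(140.0) = 106.486 + (-26.7060)·0.172186 = 101.888 °C.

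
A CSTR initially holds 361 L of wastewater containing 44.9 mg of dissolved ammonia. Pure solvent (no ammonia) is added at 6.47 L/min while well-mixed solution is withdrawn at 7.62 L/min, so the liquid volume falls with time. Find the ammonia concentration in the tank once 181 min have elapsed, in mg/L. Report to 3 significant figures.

0.000988 mg/L

Total volume: dV/dt = Q_in − Q_out = -1.1500 L/min, so V(t) = 361 − 1.1500 t and V(181) = 152.85 L.
Species balance (pure solvent in): dm/dt = −Q_out · m/V(t).
dm/m = −Q_out dt/(V₀ − 1.1500 t); integrating gives ln(m/m₀) = −(Q_out/(Q_in−Q_out)) ln(V/V₀).
m = m₀ (V₀/V)^(Q_out/(Q_in−Q_out)) = 44.9 × (361/152.85)^(-6.6261) = 0.15105 mg.
C = m/V = 0.15105/152.85 = 0.00098821 mg/L.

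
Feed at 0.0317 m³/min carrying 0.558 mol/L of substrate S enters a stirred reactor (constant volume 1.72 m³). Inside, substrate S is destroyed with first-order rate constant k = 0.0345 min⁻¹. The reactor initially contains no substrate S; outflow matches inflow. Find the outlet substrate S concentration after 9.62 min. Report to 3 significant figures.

V dC/dt = Q(C_in − C) − k V C.
This is linear with rate a = Q/V + k = 0.052930 min⁻¹.
C_ss = Q C_in/(Q + kV) = 0.19429 mol/L; C(t) = C_ss + (C₀ − C_ss) e^(−a t).
C(9.62) = 0.19429 + (-0.19429)·e^(−0.052930·9.62) = 0.19429 + (-0.19429)·0.60098 = 0.077527 mol/L.

0.0775 mol/L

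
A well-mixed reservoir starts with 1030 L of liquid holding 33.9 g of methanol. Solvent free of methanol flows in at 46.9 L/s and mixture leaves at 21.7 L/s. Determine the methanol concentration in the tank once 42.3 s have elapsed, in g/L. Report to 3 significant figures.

Let m(t) be the amount of methanol. Volume: V(t) = V₀ + (Q_in − Q_out) t = 1030 + 25.200 t; V(42.3) = 2096.0 L.
Species balance (pure solvent in): dm/dt = −Q_out · m/V(t).
dm/m = −Q_out dt/(V₀ + 25.200 t); integrating gives ln(m/m₀) = −(Q_out/(Q_in−Q_out)) ln(V/V₀).
m = m₀ (V₀/V)^(Q_out/(Q_in−Q_out)) = 33.9 × (1030/2096.0)^(0.86111) = 18.387 g.
C = m/V = 18.387/2096.0 = 0.0087725 g/L.

0.00877 g/L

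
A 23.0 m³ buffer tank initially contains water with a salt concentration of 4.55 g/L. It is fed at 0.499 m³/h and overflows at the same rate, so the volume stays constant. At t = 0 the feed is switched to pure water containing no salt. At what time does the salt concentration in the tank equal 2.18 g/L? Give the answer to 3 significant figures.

33.9 h

Species balance: V dC/dt = Q(C_in − C) ⇒ τ = V/Q = 46.092 h.
C(t) = C_in + (C₀ − C_in) e^(−t/τ). Set C = 2.18 and solve for t:
e^(−t/τ) = (C − C_in)/(C₀ − C_in) = (2.18 − 0)/(4.55 − 0) = 0.47912
t = −τ ln(…) = 46.092 × 0.73580 = 33.915 h.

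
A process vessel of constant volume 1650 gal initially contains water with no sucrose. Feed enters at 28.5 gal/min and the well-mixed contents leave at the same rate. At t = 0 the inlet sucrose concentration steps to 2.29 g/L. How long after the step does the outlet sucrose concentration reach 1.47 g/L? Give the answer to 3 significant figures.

59.5 min

Species balance: V dC/dt = Q(C_in − C) ⇒ τ = V/Q = 57.895 min.
C(t) = C_in + (C₀ − C_in) e^(−t/τ). Set C = 1.47 and solve for t:
e^(−t/τ) = (C − C_in)/(C₀ − C_in) = (1.47 − 2.29)/(0 − 2.29) = 0.35808
t = −τ ln(…) = 57.895 × 1.0270 = 59.458 min.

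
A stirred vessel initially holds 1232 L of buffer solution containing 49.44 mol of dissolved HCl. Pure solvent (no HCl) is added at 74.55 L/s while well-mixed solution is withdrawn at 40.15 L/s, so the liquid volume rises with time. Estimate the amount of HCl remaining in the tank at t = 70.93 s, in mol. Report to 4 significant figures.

Let m(t) be the amount of HCl. Volume: V(t) = V₀ + (Q_in − Q_out) t = 1232 + 34.4000 t; V(70.93) = 3671.99 L.
No HCl enters, so dm/dt = −Q_out · (m/V).
dm/m = −Q_out dt/(V₀ + 34.4000 t); integrating gives ln(m/m₀) = −(Q_out/(Q_in−Q_out)) ln(V/V₀).
m = m₀ (V₀/V)^(Q_out/(Q_in−Q_out)) = 49.44 × (1232/3671.99)^(1.16715) = 13.8200 mol.

13.82 mol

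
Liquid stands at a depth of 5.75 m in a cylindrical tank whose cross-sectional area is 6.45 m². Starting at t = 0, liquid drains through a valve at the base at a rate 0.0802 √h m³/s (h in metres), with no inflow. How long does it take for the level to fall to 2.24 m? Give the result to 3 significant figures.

145 s

With no inflow, A dh/dt = −0.0802 √h.
This is separable: 2 d(√h)/dt = −0.0802/A, so √h = √h₀ − (0.0802/(2A)) t.
t = 2A(√h₀ − √h)/0.0802 = 2·6.45·(√5.75 − √2.24)/0.0802
  = 12.900 × (2.3979 − 1.4967) / 0.0802 = 144.96 s.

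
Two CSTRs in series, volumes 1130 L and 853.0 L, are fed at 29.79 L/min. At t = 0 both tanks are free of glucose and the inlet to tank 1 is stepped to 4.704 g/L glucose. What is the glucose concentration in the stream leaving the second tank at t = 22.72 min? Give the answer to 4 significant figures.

0.7131 g/L

Each tank obeys Vᵢ dCᵢ/dt = Q(Cᵢ₋₁ − Cᵢ), so τᵢ = Vᵢ/Q.
τ₁ = 1130/29.79 = 37.9322 min; τ₂ = 853.0/29.79 = 28.6338 min.
Tank 1: C₁ = C_in(1 − e^(−t/τ₁)). Tank 2 (τ₁ ≠ τ₂): C₂ = C_in[1 − (τ₁ e^(−t/τ₁) − τ₂ e^(−t/τ₂))/(τ₁ − τ₂)].
At t = 22.72: e^(−t/τ₁) = 0.549381, e^(−t/τ₂) = 0.452273.
C₂ = 4.704·[1 − (37.9322·0.549381 − 28.6338·0.452273)/(9.29842)] = 4.704·0.151584 = 0.713053 g/L.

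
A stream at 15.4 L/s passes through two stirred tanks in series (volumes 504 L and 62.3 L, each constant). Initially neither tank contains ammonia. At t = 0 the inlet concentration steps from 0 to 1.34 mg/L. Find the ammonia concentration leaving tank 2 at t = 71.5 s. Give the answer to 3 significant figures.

Each tank obeys Vᵢ dCᵢ/dt = Q(Cᵢ₋₁ − Cᵢ), so τᵢ = Vᵢ/Q.
τ₁ = 504/15.4 = 32.727 s; τ₂ = 62.3/15.4 = 4.0455 s.
Tank 1: C₁ = C_in(1 − e^(−t/τ₁)). Tank 2 (τ₁ ≠ τ₂): C₂ = C_in[1 − (τ₁ e^(−t/τ₁) − τ₂ e^(−t/τ₂))/(τ₁ − τ₂)].
At t = 71.5: e^(−t/τ₁) = 0.11251, e^(−t/τ₂) = 2.1097e-08.
C₂ = 1.34·[1 − (32.727·0.11251 − 4.0455·2.1097e-08)/(28.682)] = 1.34·0.87162 = 1.1680 mg/L.

1.17 mg/L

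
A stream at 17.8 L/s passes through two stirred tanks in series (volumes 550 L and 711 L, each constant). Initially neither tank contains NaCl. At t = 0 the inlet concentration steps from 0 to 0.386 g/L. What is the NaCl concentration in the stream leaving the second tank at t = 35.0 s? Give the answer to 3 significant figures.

0.101 g/L

Each tank obeys Vᵢ dCᵢ/dt = Q(Cᵢ₋₁ − Cᵢ), so τᵢ = Vᵢ/Q.
τ₁ = 550/17.8 = 30.899 s; τ₂ = 711/17.8 = 39.944 s.
Tank 1: C₁ = C_in(1 − e^(−t/τ₁)). Tank 2 (τ₁ ≠ τ₂): C₂ = C_in[1 − (τ₁ e^(−t/τ₁) − τ₂ e^(−t/τ₂))/(τ₁ − τ₂)].
At t = 35.0: e^(−t/τ₁) = 0.32215, e^(−t/τ₂) = 0.41635.
C₂ = 0.386·[1 − (30.899·0.32215 − 39.944·0.41635)/(-9.0449)] = 0.386·0.26186 = 0.10108 g/L.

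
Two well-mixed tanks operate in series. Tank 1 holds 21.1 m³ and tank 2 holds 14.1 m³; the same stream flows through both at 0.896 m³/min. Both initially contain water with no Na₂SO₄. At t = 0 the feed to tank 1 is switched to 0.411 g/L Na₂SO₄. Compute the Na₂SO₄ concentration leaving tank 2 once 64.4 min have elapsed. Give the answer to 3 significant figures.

0.344 g/L

Each tank obeys Vᵢ dCᵢ/dt = Q(Cᵢ₋₁ − Cᵢ), so τᵢ = Vᵢ/Q.
τ₁ = 21.1/0.896 = 23.549 min; τ₂ = 14.1/0.896 = 15.737 min.
Solving the cascade with C₁(0)=C₂(0)=0 gives C₂(t) = C_in[1 − (τ₁ e^(−t/τ₁) − τ₂ e^(−t/τ₂))/(τ₁ − τ₂)].
At t = 64.4: e^(−t/τ₁) = 0.064913, e^(−t/τ₂) = 0.016700.
C₂ = 0.411·[1 − (23.549·0.064913 − 15.737·0.016700)/(7.8125)] = 0.411·0.83797 = 0.34441 g/L.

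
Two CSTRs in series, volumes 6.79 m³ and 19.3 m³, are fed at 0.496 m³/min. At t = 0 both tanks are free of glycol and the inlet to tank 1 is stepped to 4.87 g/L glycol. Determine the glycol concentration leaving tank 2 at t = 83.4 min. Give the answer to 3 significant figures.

Species balance on tank i: dCᵢ/dt = (Cᵢ₋₁ − Cᵢ)/τᵢ with τᵢ = Vᵢ/Q.
τ₁ = 6.79/0.496 = 13.690 min; τ₂ = 19.3/0.496 = 38.911 min.
Tank 1: C₁ = C_in(1 − e^(−t/τ₁)). Tank 2 (τ₁ ≠ τ₂): C₂ = C_in[1 − (τ₁ e^(−t/τ₁) − τ₂ e^(−t/τ₂))/(τ₁ − τ₂)].
At t = 83.4: e^(−t/τ₁) = 0.0022603, e^(−t/τ₂) = 0.11726.
C₂ = 4.87·[1 − (13.690·0.0022603 − 38.911·0.11726)/(-25.222)] = 4.87·0.82032 = 3.9949 g/L.

3.99 g/L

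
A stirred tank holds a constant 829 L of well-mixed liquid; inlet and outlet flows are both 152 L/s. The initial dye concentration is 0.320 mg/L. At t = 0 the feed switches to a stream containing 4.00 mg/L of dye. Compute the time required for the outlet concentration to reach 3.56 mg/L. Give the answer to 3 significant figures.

11.6 s

Mass balance on the solute (V constant): V dC/dt = Q(C_in − C), so τ = V/Q = 5.4539 s.
C(t) = C_in + (C₀ − C_in) e^(−t/τ). Set C = 3.56 and solve for t:
e^(−t/τ) = (C − C_in)/(C₀ − C_in) = (3.56 − 4.00)/(0.320 − 4.00) = 0.11957
t = −τ ln(…) = 5.4539 × 2.1239 = 11.584 s.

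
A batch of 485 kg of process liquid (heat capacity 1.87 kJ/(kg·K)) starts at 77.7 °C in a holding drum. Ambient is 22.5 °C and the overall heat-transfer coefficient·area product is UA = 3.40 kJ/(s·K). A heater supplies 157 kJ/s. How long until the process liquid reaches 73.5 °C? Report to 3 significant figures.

Lumped-capacitance energy balance: M c_p dT/dt = UA(T_amb − T) + Q̇.
τ = M c_p/UA = 266.75 s; T_ss = T_amb + Q̇/UA = 22.5 + 157/3.40 = 68.676 °C.
T(t) = T_ss + (T₀ − T_ss)e^(−t/τ); set T = 73.5:
t = −τ ln[(T − T_ss)/(T₀ − T_ss)] = −266.75 · ln(0.53455) = 167.07 s.

167 s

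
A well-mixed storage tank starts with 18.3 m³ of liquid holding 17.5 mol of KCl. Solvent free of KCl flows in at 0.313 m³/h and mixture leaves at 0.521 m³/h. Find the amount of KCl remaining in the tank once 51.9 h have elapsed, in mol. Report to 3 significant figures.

Let m(t) be the amount of KCl. Volume: V(t) = V₀ + (Q_in − Q_out) t = 18.3 − 0.20800 t; V(51.9) = 7.5048 m³.
No KCl enters, so dm/dt = −Q_out · (m/V).
Separate: dm/m = −Q_out dt/V(t) ⇒ ln(m/m₀) = −(Q_out/(Q_in−Q_out)) ln(V/V₀).
m = m₀ (V₀/V)^(Q_out/(Q_in−Q_out)) = 17.5 × (18.3/7.5048)^(-2.5048) = 1.8767 mol.

1.88 mol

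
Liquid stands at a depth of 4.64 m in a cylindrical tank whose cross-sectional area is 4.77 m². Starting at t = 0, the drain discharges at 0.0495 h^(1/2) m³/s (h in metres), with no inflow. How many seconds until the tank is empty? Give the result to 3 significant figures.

Mass balance (ρ constant): A dh/dt = −0.0495 √h.
Separate and integrate: 2(√h − √h₀) = −(0.0495/A) t.
Tank is empty when √h = 0: t_empty = 2A√h₀/0.0495.
t_empty = 2·4.77·√4.64/0.0495 = 9.5400·2.1541/0.0495 = 415.15 s.

415 s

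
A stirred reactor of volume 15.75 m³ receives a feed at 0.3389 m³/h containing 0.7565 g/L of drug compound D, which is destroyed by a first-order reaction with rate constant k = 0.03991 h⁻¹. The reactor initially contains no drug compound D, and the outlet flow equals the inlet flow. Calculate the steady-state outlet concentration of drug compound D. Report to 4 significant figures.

0.2650 g/L

V dC/dt = Q(C_in − C) − k V C.
Steady state (dC/dt = 0): C_ss = Q C_in/(Q + kV) = C_in/(1 + kV/Q).
C_ss = 0.3389·0.7565/(0.3389 + 0.03991·15.75) = 0.256378/0.967483 = 0.264995 g/L.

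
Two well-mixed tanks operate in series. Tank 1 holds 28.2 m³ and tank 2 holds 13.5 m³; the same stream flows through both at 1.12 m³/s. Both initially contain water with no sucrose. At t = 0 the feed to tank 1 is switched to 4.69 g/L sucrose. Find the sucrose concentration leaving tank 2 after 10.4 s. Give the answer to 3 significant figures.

0.555 g/L

Time constants: τᵢ = Vᵢ/Q for each well-mixed tank.
τ₁ = 28.2/1.12 = 25.179 s; τ₂ = 13.5/1.12 = 12.054 s.
Tank 1: C₁ = C_in(1 − e^(−t/τ₁)). Tank 2 (τ₁ ≠ τ₂): C₂ = C_in[1 − (τ₁ e^(−t/τ₁) − τ₂ e^(−t/τ₂))/(τ₁ − τ₂)].
At t = 10.4: e^(−t/τ₁) = 0.66163, e^(−t/τ₂) = 0.42197.
C₂ = 4.69·[1 − (25.179·0.66163 − 12.054·0.42197)/(13.125)] = 4.69·0.11828 = 0.55472 g/L.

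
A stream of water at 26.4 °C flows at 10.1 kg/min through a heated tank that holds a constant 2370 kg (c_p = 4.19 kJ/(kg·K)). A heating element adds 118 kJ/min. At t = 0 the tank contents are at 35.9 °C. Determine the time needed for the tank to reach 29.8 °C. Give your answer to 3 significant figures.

562 min

M c_p dT/dt = ṁ c_p (T_in − T) + Q̇.
τ = M/ṁ = 234.65 min; T_ss = T_in + Q̇/(ṁ c_p) = 29.188 °C.
T(t) = T_ss + (T₀ − T_ss) e^(−t/τ). Set T = 29.8:
e^(−t/τ) = (29.8 − 29.188)/(35.9 − 29.188) = 0.091133
t = −234.65 · ln(0.091133) = 562.10 min.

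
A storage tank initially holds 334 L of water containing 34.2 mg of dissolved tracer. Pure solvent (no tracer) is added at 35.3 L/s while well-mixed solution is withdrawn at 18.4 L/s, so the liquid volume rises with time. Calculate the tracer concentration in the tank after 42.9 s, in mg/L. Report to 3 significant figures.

Let m(t) be the amount of tracer. Volume: V(t) = V₀ + (Q_in − Q_out) t = 334 + 16.900 t; V(42.9) = 1059.0 L.
Solute balance: dm/dt = 0 − Q_out C = −Q_out m/V(t).
dm/m = −Q_out dt/(V₀ + 16.900 t); integrating gives ln(m/m₀) = −(Q_out/(Q_in−Q_out)) ln(V/V₀).
m = m₀ (V₀/V)^(Q_out/(Q_in−Q_out)) = 34.2 × (334/1059.0)^(1.0888) = 9.7362 mg.
C = m/V = 9.7362/1059.0 = 0.0091937 mg/L.

0.00919 mg/L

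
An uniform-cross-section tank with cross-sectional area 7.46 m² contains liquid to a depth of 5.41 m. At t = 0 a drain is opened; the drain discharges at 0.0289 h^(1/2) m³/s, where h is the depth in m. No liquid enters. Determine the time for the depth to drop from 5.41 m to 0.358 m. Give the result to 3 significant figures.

892 s

A dh/dt = −Q_out = −0.0289 √h.
This is separable: 2 d(√h)/dt = −0.0289/A, so √h = √h₀ − (0.0289/(2A)) t.
t = 2A(√h₀ − √h)/0.0289 = 2·7.46·(√5.41 − √0.358)/0.0289
  = 14.920 × (2.3259 − 0.59833) / 0.0289 = 891.90 s.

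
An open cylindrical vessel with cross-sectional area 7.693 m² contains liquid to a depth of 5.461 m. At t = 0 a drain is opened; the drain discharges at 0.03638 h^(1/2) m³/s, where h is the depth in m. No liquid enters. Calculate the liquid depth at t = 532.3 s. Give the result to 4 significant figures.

1.163 m

A dh/dt = −Q_out = −0.03638 √h.
Separate and integrate: 2(√h − √h₀) = −(0.03638/A) t.
√h = √5.461 − 0.03638·532.3/(2·7.693) = 2.33688 − 1.25862 = 1.07826.
h = 1.07826² = 1.16265 m.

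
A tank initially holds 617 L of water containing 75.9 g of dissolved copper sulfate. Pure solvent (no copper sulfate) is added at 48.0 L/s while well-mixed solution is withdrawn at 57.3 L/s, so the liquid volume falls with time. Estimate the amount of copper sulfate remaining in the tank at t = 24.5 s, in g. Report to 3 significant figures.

Total volume: dV/dt = Q_in − Q_out = -9.3000 L/s, so V(t) = 617 − 9.3000 t and V(24.5) = 389.15 L.
No copper sulfate enters, so dm/dt = −Q_out · (m/V).
Separate: dm/m = −Q_out dt/V(t) ⇒ ln(m/m₀) = −(Q_out/(Q_in−Q_out)) ln(V/V₀).
m = m₀ (V₀/V)^(Q_out/(Q_in−Q_out)) = 75.9 × (617/389.15)^(-6.1613) = 4.4356 g.

4.44 g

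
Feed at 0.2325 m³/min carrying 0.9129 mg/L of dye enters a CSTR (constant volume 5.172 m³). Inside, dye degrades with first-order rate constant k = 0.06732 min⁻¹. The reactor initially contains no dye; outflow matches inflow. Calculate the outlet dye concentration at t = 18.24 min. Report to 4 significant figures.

0.3184 mg/L

Accumulation = in − out − consumed: V dC/dt = Q C_in − Q C − k V C.
This is linear with rate a = Q/V + k = 0.112274 min⁻¹.
C_ss = Q C_in/(Q + kV) = 0.365519 mg/L; C(t) = C_ss + (C₀ − C_ss) e^(−a t).
C(18.24) = 0.365519 + (-0.365519)·e^(−0.112274·18.24) = 0.365519 + (-0.365519)·0.129009 = 0.318364 mg/L.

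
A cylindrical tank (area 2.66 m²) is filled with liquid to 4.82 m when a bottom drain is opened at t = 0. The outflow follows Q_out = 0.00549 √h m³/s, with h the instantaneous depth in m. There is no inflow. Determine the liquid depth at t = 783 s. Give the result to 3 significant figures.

Accumulation of liquid (constant cross-section A): A dh/dt = −0.00549 √h.
This is separable: 2 d(√h)/dt = −0.00549/A, so √h = √h₀ − (0.00549/(2A)) t.
√h = √4.82 − 0.00549·783/(2·2.66) = 2.1954 − 0.80802 = 1.3874.
h = 1.3874² = 1.9250 m.

1.92 m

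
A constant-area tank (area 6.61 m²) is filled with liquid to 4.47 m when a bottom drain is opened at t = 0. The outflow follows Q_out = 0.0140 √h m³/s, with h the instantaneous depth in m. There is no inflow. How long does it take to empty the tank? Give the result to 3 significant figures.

Accumulation of liquid (constant cross-section A): A dh/dt = −0.0140 √h.
This is separable: 2 d(√h)/dt = −0.0140/A, so √h = √h₀ − (0.0140/(2A)) t.
Tank is empty when √h = 0: t_empty = 2A√h₀/0.0140.
t_empty = 2·6.61·√4.47/0.0140 = 13.220·2.1142/0.0140 = 1996.4 s.

2000 s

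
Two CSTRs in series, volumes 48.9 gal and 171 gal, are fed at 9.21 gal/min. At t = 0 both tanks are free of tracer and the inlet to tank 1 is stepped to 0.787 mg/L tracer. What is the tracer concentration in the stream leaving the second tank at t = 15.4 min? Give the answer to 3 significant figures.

0.323 mg/L

Species balance on tank i: dCᵢ/dt = (Cᵢ₋₁ − Cᵢ)/τᵢ with τᵢ = Vᵢ/Q.
τ₁ = 48.9/9.21 = 5.3094 min; τ₂ = 171/9.21 = 18.567 min.
Solving the cascade with C₁(0)=C₂(0)=0 gives C₂(t) = C_in[1 − (τ₁ e^(−t/τ₁) − τ₂ e^(−t/τ₂))/(τ₁ − τ₂)].
At t = 15.4: e^(−t/τ₁) = 0.054996, e^(−t/τ₂) = 0.43629.
C₂ = 0.787·[1 − (5.3094·0.054996 − 18.567·0.43629)/(-13.257)] = 0.787·0.41100 = 0.32346 mg/L.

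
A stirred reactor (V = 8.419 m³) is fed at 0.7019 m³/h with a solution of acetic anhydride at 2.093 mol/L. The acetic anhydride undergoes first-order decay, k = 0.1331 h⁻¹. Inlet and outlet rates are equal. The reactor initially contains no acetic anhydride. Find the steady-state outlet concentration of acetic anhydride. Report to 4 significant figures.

0.8061 mol/L

Accumulation = in − out − consumed: V dC/dt = Q C_in − Q C − k V C.
Steady state (dC/dt = 0): C_ss = Q C_in/(Q + kV) = C_in/(1 + kV/Q).
C_ss = 0.7019·2.093/(0.7019 + 0.1331·8.419) = 1.46908/1.82247 = 0.806092 mol/L.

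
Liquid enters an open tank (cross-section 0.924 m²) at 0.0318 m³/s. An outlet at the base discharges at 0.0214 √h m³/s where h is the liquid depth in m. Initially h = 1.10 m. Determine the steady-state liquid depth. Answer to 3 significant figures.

Level balance: A dh/dt = 0.0318 − 0.0214 √h. Setting dh/dt = 0:
Q_in = 0.0214 √h_ss ⇒ √h_ss = 0.0318/0.0214 = 1.4860.
h_ss = 1.4860² = 2.2081 m. (Since h₀ = 1.10 m < h_ss, the level will rise toward this value.)

2.21 m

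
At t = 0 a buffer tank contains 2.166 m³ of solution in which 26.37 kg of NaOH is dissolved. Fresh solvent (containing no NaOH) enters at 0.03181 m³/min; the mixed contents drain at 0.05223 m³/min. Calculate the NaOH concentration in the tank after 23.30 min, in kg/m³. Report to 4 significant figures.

8.273 kg/m³

Let m(t) be the amount of NaOH. Volume: V(t) = V₀ + (Q_in − Q_out) t = 2.166 − 0.0204200 t; V(23.30) = 1.69021 m³.
Species balance (pure solvent in): dm/dt = −Q_out · m/V(t).
Separate: dm/m = −Q_out dt/V(t) ⇒ ln(m/m₀) = −(Q_out/(Q_in−Q_out)) ln(V/V₀).
m = m₀ (V₀/V)^(Q_out/(Q_in−Q_out)) = 26.37 × (2.166/1.69021)^(-2.55779) = 13.9828 kg.
C = m/V = 13.9828/1.69021 = 8.27279 kg/m³.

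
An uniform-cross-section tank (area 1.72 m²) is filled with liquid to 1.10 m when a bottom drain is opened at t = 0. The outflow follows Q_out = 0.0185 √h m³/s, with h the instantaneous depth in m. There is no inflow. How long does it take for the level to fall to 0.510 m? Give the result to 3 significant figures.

62.2 s

A dh/dt = −Q_out = −0.0185 √h.
Separate and integrate: 2(√h − √h₀) = −(0.0185/A) t.
t = 2A(√h₀ − √h)/0.0185 = 2·1.72·(√1.10 − √0.510)/0.0185
  = 3.4400 × (1.0488 − 0.71414) / 0.0185 = 62.230 s.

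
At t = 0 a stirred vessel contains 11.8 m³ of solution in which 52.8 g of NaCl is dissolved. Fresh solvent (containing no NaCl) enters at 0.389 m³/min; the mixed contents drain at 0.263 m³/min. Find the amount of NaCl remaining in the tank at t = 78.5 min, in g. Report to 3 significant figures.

14.8 g

Total volume: dV/dt = Q_in − Q_out = 0.12600 m³/min, so V(t) = 11.8 + 0.12600 t and V(78.5) = 21.691 m³.
No NaCl enters, so dm/dt = −Q_out · (m/V).
Separate: dm/m = −Q_out dt/V(t) ⇒ ln(m/m₀) = −(Q_out/(Q_in−Q_out)) ln(V/V₀).
m = m₀ (V₀/V)^(Q_out/(Q_in−Q_out)) = 52.8 × (11.8/21.691)^(2.0873) = 14.817 g.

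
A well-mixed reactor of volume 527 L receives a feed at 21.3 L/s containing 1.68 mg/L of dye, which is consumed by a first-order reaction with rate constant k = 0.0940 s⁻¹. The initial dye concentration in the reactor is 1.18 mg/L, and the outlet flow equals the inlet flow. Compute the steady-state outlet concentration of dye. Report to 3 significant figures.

0.505 mg/L

Accumulation = in − out − consumed: V dC/dt = Q C_in − Q C − k V C.
Steady state (dC/dt = 0): C_ss = Q C_in/(Q + kV) = C_in/(1 + kV/Q).
C_ss = 21.3·1.68/(21.3 + 0.0940·527) = 35.784/70.838 = 0.50515 mg/L.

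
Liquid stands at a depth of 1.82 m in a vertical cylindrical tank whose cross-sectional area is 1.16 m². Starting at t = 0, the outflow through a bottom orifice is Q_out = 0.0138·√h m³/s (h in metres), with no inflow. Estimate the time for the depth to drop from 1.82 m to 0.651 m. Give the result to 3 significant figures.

With no inflow, A dh/dt = −0.0138 √h.
∫ h^(−1/2) dh = −(0.0138/A) ∫ dt, giving 2√h = 2√h₀ − (0.0138/A) t.
t = 2A(√h₀ − √h)/0.0138 = 2·1.16·(√1.82 − √0.651)/0.0138
  = 2.3200 × (1.3491 − 0.80685) / 0.0138 = 91.157 s.

91.2 s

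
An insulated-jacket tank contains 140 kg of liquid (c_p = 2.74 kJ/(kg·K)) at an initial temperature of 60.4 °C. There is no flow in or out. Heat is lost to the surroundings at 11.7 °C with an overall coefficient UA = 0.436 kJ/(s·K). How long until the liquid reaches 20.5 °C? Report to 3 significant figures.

Energy balance: M c_p dT/dt = −UA(T − T_amb).
τ = M c_p/UA = 879.82 s; T_ss = T_amb = 11.700 °C.
T(t) = T_ss + (T₀ − T_ss)e^(−t/τ); set T = 20.5:
t = −τ ln[(T − T_ss)/(T₀ − T_ss)] = −879.82 · ln(0.18070) = 1505.3 s.

1510 s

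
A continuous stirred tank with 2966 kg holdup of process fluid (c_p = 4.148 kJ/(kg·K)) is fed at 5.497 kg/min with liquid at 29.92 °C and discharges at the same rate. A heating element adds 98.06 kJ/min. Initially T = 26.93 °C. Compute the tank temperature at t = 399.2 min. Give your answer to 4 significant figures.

M c_p dT/dt = ṁ c_p (T_in − T) + Q̇.
Rearrange: dT/dt = (T_ss − T)/τ with τ = M/ṁ = 539.567 min and T_ss = T_in + Q̇/(ṁ c_p) = 34.2206 °C.
This is linear first-order; T(t) = T_ss + (T₀ − T_ss) e^(−t/τ).
T(399.2) = 34.2206 + (-7.29058)·e^(−399.2/539.567) = 34.2206 + (-7.29058)·0.477184 = 30.7416 °C.

30.74 °C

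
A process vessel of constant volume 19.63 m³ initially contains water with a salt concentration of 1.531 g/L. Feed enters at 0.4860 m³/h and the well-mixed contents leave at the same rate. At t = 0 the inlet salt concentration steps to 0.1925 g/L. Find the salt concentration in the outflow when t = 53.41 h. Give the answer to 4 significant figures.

Species balance on the tank: V dC/dt = Q(C_in − C).
Rewrite as dC/dt + C/τ = C_in/τ, τ = V/Q = 40.3909 h.
Solution: C(t) = C_in + (C₀ − C_in) e^(−t/τ).
C(53.41) = 0.1925 + (1.531 − 0.1925)·e^(−53.41/40.3909) = 0.1925 + (1.33850)·0.266515 = 0.549230 g/L.

0.5492 g/L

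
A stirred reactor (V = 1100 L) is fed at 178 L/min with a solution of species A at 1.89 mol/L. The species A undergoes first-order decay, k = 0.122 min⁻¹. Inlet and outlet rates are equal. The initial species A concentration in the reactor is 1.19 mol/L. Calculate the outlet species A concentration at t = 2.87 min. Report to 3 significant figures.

Accumulation = in − out − consumed: V dC/dt = Q C_in − Q C − k V C.
This is linear with rate a = Q/V + k = 0.28382 min⁻¹.
C_ss = Q C_in/(Q + kV) = 1.0776 mol/L; C(t) = C_ss + (C₀ − C_ss) e^(−a t).
C(2.87) = 1.0776 + (0.11242)·e^(−0.28382·2.87) = 1.0776 + (0.11242)·0.44283 = 1.1274 mol/L.

1.13 mol/L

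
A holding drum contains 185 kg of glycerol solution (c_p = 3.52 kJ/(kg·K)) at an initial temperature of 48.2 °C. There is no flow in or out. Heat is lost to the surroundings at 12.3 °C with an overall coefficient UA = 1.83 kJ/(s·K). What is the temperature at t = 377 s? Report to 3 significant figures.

24.7 °C

M c_p dT/dt = −UA(T − T_amb).
dT/dt = (T_ss − T)/τ with T_ss = T_amb = 12.300 °C, τ = M c_p/UA = 185·3.52/1.83 = 355.85 s.
Solution: T(t) = T_ss + (T₀ − T_ss) e^(−t/τ).
T(377) = 12.300 + (35.900)·0.34665 = 24.745 °C.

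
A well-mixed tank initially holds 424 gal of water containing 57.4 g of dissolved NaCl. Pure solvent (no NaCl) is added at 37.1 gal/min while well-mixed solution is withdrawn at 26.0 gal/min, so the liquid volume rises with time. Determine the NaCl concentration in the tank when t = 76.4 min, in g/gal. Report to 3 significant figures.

Let m(t) be the amount of NaCl. Volume: V(t) = V₀ + (Q_in − Q_out) t = 424 + 11.100 t; V(76.4) = 1272.0 gal.
Species balance (pure solvent in): dm/dt = −Q_out · m/V(t).
Separate: dm/m = −Q_out dt/V(t) ⇒ ln(m/m₀) = −(Q_out/(Q_in−Q_out)) ln(V/V₀).
m = m₀ (V₀/V)^(Q_out/(Q_in−Q_out)) = 57.4 × (424/1272.0)^(2.3423) = 4.3782 g.
C = m/V = 4.3782/1272.0 = 0.0034419 g/gal.

0.00344 g/gal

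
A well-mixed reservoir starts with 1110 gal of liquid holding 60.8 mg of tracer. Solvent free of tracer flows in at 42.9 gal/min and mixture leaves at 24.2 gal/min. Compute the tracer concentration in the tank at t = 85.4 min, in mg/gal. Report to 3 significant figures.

Total volume: dV/dt = Q_in − Q_out = 18.700 gal/min, so V(t) = 1110 + 18.700 t and V(85.4) = 2707.0 gal.
No tracer enters, so dm/dt = −Q_out · (m/V).
dm/m = −Q_out dt/(V₀ + 18.700 t); integrating gives ln(m/m₀) = −(Q_out/(Q_in−Q_out)) ln(V/V₀).
m = m₀ (V₀/V)^(Q_out/(Q_in−Q_out)) = 60.8 × (1110/2707.0)^(1.2941) = 19.181 mg.
C = m/V = 19.181/2707.0 = 0.0070857 mg/gal.

0.00709 mg/gal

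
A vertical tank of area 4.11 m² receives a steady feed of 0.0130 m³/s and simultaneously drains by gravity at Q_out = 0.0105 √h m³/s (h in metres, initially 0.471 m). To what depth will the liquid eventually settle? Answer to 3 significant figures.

Unsteady balance on liquid volume: A dh/dt = Q_in − 0.0105 √h. At steady state dh/dt = 0:
Q_in = 0.0105 √h_ss ⇒ √h_ss = 0.0130/0.0105 = 1.2381.
h_ss = 1.2381² = 1.5329 m. (Since h₀ = 0.471 m < h_ss, the level will rise toward this value.)

1.53 m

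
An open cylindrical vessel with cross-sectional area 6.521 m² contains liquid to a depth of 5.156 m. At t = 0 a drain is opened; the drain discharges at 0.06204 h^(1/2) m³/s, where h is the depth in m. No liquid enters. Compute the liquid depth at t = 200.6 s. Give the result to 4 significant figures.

1.733 m

With no inflow, A dh/dt = −0.06204 √h.
This is separable: 2 d(√h)/dt = −0.06204/A, so √h = √h₀ − (0.06204/(2A)) t.
√h = √5.156 − 0.06204·200.6/(2·6.521) = 2.27068 − 0.954242 = 1.31644.
h = 1.31644² = 1.73302 m.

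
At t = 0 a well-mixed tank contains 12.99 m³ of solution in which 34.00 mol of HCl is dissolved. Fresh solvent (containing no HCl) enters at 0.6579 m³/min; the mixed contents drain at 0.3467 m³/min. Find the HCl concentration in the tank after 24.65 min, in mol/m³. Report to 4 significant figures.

Total volume: dV/dt = Q_in − Q_out = 0.311200 m³/min, so V(t) = 12.99 + 0.311200 t and V(24.65) = 20.6611 m³.
No HCl enters, so dm/dt = −Q_out · (m/V).
Separate: dm/m = −Q_out dt/V(t) ⇒ ln(m/m₀) = −(Q_out/(Q_in−Q_out)) ln(V/V₀).
m = m₀ (V₀/V)^(Q_out/(Q_in−Q_out)) = 34.00 × (12.99/20.6611)^(1.11407) = 20.2742 mol.
C = m/V = 20.2742/20.6611 = 0.981276 mol/m³.

0.9813 mol/m³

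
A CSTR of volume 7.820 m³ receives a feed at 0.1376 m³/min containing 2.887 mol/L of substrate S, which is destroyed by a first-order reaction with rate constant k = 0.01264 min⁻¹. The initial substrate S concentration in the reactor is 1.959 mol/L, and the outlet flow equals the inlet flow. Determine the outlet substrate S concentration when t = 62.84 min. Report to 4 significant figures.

1.722 mol/L

Accumulation = in − out − consumed: V dC/dt = Q C_in − Q C − k V C.
dC/dt = (Q/V) C_in − (Q/V + k) C; effective rate a = Q/V + k = 0.0175959 + 0.01264 = 0.0302359 min⁻¹.
C_ss = Q C_in/(Q + kV) = 1.68010 mol/L; C(t) = C_ss + (C₀ − C_ss) e^(−a t).
C(62.84) = 1.68010 + (0.278899)·e^(−0.0302359·62.84) = 1.68010 + (0.278899)·0.149565 = 1.72181 mol/L.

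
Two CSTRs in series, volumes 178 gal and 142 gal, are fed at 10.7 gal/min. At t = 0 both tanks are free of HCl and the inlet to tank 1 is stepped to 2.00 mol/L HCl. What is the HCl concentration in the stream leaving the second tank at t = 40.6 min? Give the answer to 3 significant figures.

Each tank obeys Vᵢ dCᵢ/dt = Q(Cᵢ₋₁ − Cᵢ), so τᵢ = Vᵢ/Q.
τ₁ = 178/10.7 = 16.636 min; τ₂ = 142/10.7 = 13.271 min.
Solving the cascade with C₁(0)=C₂(0)=0 gives C₂(t) = C_in[1 − (τ₁ e^(−t/τ₁) − τ₂ e^(−t/τ₂))/(τ₁ − τ₂)].
At t = 40.6: e^(−t/τ₁) = 0.087112, e^(−t/τ₂) = 0.046921.
C₂ = 2.00·[1 − (16.636·0.087112 − 13.271·0.046921)/(3.3645)] = 2.00·0.75436 = 1.5087 mol/L.

1.51 mol/L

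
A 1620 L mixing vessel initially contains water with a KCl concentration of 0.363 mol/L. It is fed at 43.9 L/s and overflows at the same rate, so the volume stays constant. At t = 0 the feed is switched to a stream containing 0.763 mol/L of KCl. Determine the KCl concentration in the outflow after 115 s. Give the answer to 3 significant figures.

0.745 mol/L

Unsteady species balance (constant V, well mixed): V dC/dt = Q(C_in − C).
Rewrite as dC/dt + C/τ = C_in/τ, τ = V/Q = 36.902 s.
Integrating: C(t) = C_in + (C₀ − C_in) e^(−t/τ).
C(115) = 0.763 + (0.363 − 0.763)·e^(−115/36.902) = 0.763 + (-0.40000)·0.044318 = 0.74527 mol/L.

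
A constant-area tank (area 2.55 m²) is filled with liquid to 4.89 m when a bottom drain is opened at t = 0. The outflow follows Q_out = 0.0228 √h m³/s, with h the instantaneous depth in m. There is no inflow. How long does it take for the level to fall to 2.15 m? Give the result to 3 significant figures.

With no inflow, A dh/dt = −0.0228 √h.
∫ h^(−1/2) dh = −(0.0228/A) ∫ dt, giving 2√h = 2√h₀ − (0.0228/A) t.
t = 2A(√h₀ − √h)/0.0228 = 2·2.55·(√4.89 − √2.15)/0.0228
  = 5.1000 × (2.2113 − 1.4663) / 0.0228 = 166.66 s.

167 s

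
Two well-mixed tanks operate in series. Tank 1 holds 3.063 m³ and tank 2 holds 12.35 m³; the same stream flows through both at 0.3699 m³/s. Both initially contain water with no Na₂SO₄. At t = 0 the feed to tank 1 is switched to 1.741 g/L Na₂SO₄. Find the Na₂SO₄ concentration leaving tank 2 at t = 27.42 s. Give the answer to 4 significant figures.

Each tank obeys Vᵢ dCᵢ/dt = Q(Cᵢ₋₁ − Cᵢ), so τᵢ = Vᵢ/Q.
τ₁ = 3.063/0.3699 = 8.28062 s; τ₂ = 12.35/0.3699 = 33.3874 s.
Tank 1: C₁ = C_in(1 − e^(−t/τ₁)). Tank 2 (τ₁ ≠ τ₂): C₂ = C_in[1 − (τ₁ e^(−t/τ₁) − τ₂ e^(−t/τ₂))/(τ₁ − τ₂)].
At t = 27.42: e^(−t/τ₁) = 0.0364670, e^(−t/τ₂) = 0.439874.
C₂ = 1.741·[1 − (8.28062·0.0364670 − 33.3874·0.439874)/(-25.1068)] = 1.741·0.427076 = 0.743540 g/L.

0.7435 g/L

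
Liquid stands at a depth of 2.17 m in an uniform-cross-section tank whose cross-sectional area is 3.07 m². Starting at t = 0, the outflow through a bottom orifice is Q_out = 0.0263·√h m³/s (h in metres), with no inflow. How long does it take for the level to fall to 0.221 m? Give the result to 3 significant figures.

With no inflow, A dh/dt = −0.0263 √h.
This is separable: 2 d(√h)/dt = −0.0263/A, so √h = √h₀ − (0.0263/(2A)) t.
t = 2A(√h₀ − √h)/0.0263 = 2·3.07·(√2.17 − √0.221)/0.0263
  = 6.1400 × (1.4731 − 0.47011) / 0.0263 = 234.16 s.

234 s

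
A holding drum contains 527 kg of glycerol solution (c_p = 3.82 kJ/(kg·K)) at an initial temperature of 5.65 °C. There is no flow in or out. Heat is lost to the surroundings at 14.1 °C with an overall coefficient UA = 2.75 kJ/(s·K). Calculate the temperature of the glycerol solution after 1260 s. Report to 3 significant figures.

Energy balance: M c_p dT/dt = −UA(T − T_amb).
dT/dt = (T_ss − T)/τ with T_ss = T_amb = 14.100 °C, τ = M c_p/UA = 527·3.82/2.75 = 732.05 s.
Solution: T(t) = T_ss + (T₀ − T_ss) e^(−t/τ).
T(1260) = 14.100 + (-8.4500)·0.17885 = 12.589 °C.

12.6 °C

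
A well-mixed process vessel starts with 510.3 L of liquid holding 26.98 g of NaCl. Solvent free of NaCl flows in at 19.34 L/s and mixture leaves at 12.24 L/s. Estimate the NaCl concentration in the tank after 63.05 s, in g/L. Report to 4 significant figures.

Total volume: dV/dt = Q_in − Q_out = 7.10000 L/s, so V(t) = 510.3 + 7.10000 t and V(63.05) = 957.955 L.
Species balance (pure solvent in): dm/dt = −Q_out · m/V(t).
dm/m = −Q_out dt/(V₀ + 7.10000 t); integrating gives ln(m/m₀) = −(Q_out/(Q_in−Q_out)) ln(V/V₀).
m = m₀ (V₀/V)^(Q_out/(Q_in−Q_out)) = 26.98 × (510.3/957.955)^(1.72394) = 9.10982 g.
C = m/V = 9.10982/957.955 = 0.00950965 g/L.

0.009510 g/L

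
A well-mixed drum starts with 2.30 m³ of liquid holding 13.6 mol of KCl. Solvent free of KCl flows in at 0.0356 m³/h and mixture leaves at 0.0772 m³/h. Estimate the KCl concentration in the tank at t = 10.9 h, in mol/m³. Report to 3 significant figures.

4.90 mol/m³

Let m(t) be the amount of KCl. Volume: V(t) = V₀ + (Q_in − Q_out) t = 2.30 − 0.041600 t; V(10.9) = 1.8466 m³.
No KCl enters, so dm/dt = −Q_out · (m/V).
Separate: dm/m = −Q_out dt/V(t) ⇒ ln(m/m₀) = −(Q_out/(Q_in−Q_out)) ln(V/V₀).
m = m₀ (V₀/V)^(Q_out/(Q_in−Q_out)) = 13.6 × (2.30/1.8466)^(-1.8558) = 9.0482 mol.
C = m/V = 9.0482/1.8466 = 4.9001 mol/m³.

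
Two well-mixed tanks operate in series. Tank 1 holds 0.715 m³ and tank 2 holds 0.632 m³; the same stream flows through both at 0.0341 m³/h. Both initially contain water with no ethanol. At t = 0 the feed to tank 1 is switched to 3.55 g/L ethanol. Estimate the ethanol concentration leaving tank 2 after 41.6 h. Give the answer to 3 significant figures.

Time constants: τᵢ = Vᵢ/Q for each well-mixed tank.
τ₁ = 0.715/0.0341 = 20.968 h; τ₂ = 0.632/0.0341 = 18.534 h.
Solving the cascade with C₁(0)=C₂(0)=0 gives C₂(t) = C_in[1 − (τ₁ e^(−t/τ₁) − τ₂ e^(−t/τ₂))/(τ₁ − τ₂)].
At t = 41.6: e^(−t/τ₁) = 0.13752, e^(−t/τ₂) = 0.10597.
C₂ = 3.55·[1 − (20.968·0.13752 − 18.534·0.10597)/(2.4340)] = 3.55·0.62229 = 2.2091 g/L.

2.21 g/L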